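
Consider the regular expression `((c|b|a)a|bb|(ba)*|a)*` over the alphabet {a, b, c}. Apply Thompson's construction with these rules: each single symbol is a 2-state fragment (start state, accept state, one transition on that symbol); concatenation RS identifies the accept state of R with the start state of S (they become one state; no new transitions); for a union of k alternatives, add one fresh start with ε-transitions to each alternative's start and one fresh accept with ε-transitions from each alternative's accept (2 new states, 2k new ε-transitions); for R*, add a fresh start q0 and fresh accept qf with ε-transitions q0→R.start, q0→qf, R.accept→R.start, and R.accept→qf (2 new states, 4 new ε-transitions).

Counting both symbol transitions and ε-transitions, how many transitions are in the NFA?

31

Building bottom-up:
Each of the 9 symbol leaves contributes 1 transition (1 symbol, 0 ε).
  c|b|a → 9 transitions (3 symbol, 6 ε)
  (c|b|a)a → 10 transitions (4 symbol, 6 ε)
  bb → 2 transitions (2 symbol, 0 ε)
  ba → 2 transitions (2 symbol, 0 ε)
  (ba)* → 6 transitions (2 symbol, 4 ε)
  (c|b|a)a|bb|(ba)*|a → 27 transitions (9 symbol, 18 ε)
  ((c|b|a)a|bb|(ba)*|a)* → 31 transitions (9 symbol, 22 ε)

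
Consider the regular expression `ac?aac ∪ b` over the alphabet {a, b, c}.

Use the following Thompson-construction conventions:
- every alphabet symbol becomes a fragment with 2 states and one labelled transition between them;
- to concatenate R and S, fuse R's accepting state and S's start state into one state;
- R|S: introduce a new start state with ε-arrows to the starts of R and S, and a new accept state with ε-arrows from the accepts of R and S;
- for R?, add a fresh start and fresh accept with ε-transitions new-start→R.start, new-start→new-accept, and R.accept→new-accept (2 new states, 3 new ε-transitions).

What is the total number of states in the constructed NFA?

Per subexpression:
Each of the 6 symbol leaves contributes a 2-state fragment.
  c? = 4 states
  ac?aac = 8 states
  ac?aac ∪ b = 12 states

12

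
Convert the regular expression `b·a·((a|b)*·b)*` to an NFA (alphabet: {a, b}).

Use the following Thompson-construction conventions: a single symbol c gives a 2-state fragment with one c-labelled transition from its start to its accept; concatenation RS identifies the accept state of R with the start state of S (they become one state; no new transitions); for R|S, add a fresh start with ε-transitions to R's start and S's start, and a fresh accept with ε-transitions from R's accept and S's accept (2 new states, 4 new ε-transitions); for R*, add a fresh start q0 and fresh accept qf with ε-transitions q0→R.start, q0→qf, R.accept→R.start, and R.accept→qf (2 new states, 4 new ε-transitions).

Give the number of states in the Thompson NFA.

13

By structural recursion:
Each of the 5 symbol leaves contributes a 2-state fragment.
  a|b = 6 states
  (a|b)* = 8 states
  (a|b)*·b = 9 states
  ((a|b)*·b)* = 11 states
  b·a·((a|b)*·b)* = 13 states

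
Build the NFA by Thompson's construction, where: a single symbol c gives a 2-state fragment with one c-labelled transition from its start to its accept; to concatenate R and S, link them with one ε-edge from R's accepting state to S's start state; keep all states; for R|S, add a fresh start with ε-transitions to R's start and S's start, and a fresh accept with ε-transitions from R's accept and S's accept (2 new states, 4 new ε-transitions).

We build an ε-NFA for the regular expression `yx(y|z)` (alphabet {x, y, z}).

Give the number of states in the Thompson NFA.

10

By structural recursion:
Each of the 4 symbol leaves contributes a 2-state fragment.
  y|z = 6 states
  yx(y|z) = 10 states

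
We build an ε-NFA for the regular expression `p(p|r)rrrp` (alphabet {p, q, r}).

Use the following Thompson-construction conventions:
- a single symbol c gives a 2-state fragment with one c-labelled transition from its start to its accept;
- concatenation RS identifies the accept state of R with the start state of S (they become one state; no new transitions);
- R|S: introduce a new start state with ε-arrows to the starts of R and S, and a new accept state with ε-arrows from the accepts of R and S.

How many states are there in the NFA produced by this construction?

11

Per subexpression:
Each of the 7 symbol leaves contributes a 2-state fragment.
  p|r → 6 states
  p(p|r)rrrp → 11 states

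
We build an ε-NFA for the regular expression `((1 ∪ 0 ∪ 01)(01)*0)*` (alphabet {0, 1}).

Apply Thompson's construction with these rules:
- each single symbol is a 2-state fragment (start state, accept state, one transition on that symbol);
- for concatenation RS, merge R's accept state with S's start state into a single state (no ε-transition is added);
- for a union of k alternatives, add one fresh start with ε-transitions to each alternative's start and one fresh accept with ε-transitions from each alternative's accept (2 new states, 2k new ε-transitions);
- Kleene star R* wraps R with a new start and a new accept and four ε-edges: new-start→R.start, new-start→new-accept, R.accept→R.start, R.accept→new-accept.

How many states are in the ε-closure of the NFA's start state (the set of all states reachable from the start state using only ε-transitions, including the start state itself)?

6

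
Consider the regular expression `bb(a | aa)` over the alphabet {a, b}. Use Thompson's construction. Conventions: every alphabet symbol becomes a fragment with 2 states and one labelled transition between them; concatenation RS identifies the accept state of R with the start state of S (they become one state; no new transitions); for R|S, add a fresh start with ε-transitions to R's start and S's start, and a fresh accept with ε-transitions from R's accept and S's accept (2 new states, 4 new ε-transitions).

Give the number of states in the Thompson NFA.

Bottom-up over the parse tree:
Each of the 5 symbol leaves contributes a 2-state fragment.
  aa → 3 states
  a | aa → 7 states
  bb(a | aa) → 9 states

9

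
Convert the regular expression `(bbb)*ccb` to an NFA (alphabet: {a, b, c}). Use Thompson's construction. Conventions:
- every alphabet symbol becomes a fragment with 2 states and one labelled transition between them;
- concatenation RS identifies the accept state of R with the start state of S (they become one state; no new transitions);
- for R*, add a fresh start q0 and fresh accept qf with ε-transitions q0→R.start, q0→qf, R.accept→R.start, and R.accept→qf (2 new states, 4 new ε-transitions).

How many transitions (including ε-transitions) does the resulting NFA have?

10

Per subexpression:
Each of the 6 symbol leaves contributes 1 transition (1 symbol, 0 ε).
  bbb = 3 transitions (3 symbol, 0 ε)
  (bbb)* = 7 transitions (3 symbol, 4 ε)
  (bbb)*ccb = 10 transitions (6 symbol, 4 ε)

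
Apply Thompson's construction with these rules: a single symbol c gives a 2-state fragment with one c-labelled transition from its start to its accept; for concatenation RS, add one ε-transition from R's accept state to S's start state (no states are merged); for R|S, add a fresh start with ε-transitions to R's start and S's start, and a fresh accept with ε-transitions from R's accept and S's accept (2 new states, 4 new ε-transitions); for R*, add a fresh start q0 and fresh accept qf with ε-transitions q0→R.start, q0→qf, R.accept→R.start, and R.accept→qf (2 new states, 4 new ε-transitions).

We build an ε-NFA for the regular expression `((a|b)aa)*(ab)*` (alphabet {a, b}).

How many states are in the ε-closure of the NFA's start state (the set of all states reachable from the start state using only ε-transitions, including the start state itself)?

Work bottom-up. For each fragment F, track |ε-closure(F.start)| and whether F's accept lies in that closure (i.e. whether F accepts ε). A single-symbol fragment has closure size 1 and does not accept ε.
  a|b → |ε-closure| = 1 + 1 + 1 = 3 (the new accept is not ε-reachable since no branch accepts ε)
  (a|b)aa → same as the first factor's closure: |ε-closure| = 3
  ((a|b)aa)* → |ε-closure| = 1 (new start) + 3 (body) + 1 (new accept) = 5
  ab → same as the first factor's closure: |ε-closure| = 1
  (ab)* → new start has ε-edges to the inner start and to the new accept, so |ε-closure| = 2 + 1 = 3
  ((a|b)aa)*(ab)* → |ε-closure| = 5 + 3 = 8 (closure spills across the concat boundary because the left factor accepts ε)

8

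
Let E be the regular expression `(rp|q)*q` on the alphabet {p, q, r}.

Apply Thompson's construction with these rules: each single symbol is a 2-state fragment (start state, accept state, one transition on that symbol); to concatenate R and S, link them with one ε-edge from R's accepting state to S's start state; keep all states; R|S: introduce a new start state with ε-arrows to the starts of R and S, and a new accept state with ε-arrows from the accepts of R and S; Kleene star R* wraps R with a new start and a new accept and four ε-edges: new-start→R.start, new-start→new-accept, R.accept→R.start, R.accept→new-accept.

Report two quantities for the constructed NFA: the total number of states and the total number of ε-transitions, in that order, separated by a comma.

Bottom-up over the parse tree:
Each of the 4 symbol leaves contributes 2 states and 0 ε-transitions.
  rp = 4 states, 1 ε-transition
  rp|q = 8 states, 5 ε-transitions
  (rp|q)* = 10 states, 9 ε-transitions
  (rp|q)*q = 12 states, 10 ε-transitions

12, 10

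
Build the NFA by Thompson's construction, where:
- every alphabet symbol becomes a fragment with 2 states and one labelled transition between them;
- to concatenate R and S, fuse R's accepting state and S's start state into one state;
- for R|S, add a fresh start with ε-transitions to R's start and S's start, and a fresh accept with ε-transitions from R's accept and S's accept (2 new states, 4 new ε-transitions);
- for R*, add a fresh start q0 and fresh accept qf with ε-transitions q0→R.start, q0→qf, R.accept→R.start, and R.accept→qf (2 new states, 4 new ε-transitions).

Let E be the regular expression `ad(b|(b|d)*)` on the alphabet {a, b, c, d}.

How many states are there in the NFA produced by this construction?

14

By structural recursion:
Each of the 5 symbol leaves contributes a 2-state fragment.
  b|d → 6 states
  (b|d)* → 8 states
  b|(b|d)* → 12 states
  ad(b|(b|d)*) → 14 states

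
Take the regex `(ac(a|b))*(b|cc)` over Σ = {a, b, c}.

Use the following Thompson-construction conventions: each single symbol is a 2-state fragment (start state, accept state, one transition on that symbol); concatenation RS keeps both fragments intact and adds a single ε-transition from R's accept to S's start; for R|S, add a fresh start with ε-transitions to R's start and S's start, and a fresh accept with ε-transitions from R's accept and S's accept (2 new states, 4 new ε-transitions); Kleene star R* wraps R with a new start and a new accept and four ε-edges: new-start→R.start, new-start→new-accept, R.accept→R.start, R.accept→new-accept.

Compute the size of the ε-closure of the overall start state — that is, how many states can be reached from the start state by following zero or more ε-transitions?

6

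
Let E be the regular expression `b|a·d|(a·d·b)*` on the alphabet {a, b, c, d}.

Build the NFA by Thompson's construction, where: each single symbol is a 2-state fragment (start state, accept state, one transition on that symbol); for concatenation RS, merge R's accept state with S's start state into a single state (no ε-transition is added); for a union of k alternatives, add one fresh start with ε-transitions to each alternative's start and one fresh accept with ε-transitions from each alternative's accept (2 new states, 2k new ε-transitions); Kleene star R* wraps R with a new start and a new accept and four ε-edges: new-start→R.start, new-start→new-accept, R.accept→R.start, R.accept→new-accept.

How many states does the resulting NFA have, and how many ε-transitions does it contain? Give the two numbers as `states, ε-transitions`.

13, 10

Recursing over subexpressions:
Each of the 6 symbol leaves contributes 2 states and 0 ε-transitions.
  a·d : 3 states, 0 ε-transitions
  a·d·b : 4 states, 0 ε-transitions
  (a·d·b)* : 6 states, 4 ε-transitions
  b|a·d|(a·d·b)* : 13 states, 10 ε-transitions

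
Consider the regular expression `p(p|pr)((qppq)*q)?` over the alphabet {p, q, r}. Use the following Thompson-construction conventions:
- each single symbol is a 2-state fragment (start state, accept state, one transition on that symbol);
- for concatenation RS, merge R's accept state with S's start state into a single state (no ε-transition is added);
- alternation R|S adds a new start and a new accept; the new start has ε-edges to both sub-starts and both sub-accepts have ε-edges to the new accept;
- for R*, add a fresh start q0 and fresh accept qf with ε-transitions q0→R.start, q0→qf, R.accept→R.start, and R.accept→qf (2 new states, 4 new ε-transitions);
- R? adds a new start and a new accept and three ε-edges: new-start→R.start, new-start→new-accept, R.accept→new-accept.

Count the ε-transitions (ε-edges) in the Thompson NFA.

Bottom-up over the parse tree:
Each of the 9 symbol leaves contributes 0 ε-transitions.
  pr → 0 ε-transitions
  p|pr → 4 ε-transitions
  qppq → 0 ε-transitions
  (qppq)* → 4 ε-transitions
  (qppq)*q → 4 ε-transitions
  ((qppq)*q)? → 7 ε-transitions
  p(p|pr)((qppq)*q)? → 11 ε-transitions

11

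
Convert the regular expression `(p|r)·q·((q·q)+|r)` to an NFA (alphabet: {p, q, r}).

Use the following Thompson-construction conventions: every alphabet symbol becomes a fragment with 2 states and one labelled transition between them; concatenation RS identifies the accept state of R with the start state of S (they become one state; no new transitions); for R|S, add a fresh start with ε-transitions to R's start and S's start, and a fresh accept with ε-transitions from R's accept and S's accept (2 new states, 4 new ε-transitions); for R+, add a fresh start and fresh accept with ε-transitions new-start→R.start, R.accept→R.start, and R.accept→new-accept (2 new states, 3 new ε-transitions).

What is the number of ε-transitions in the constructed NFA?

Bottom-up over the parse tree:
Each of the 6 symbol leaves contributes 0 ε-transitions.
  p|r : 4 ε-transitions
  q·q : 0 ε-transitions
  (q·q)+ : 3 ε-transitions
  (q·q)+|r : 7 ε-transitions
  (p|r)·q·((q·q)+|r) : 11 ε-transitions

11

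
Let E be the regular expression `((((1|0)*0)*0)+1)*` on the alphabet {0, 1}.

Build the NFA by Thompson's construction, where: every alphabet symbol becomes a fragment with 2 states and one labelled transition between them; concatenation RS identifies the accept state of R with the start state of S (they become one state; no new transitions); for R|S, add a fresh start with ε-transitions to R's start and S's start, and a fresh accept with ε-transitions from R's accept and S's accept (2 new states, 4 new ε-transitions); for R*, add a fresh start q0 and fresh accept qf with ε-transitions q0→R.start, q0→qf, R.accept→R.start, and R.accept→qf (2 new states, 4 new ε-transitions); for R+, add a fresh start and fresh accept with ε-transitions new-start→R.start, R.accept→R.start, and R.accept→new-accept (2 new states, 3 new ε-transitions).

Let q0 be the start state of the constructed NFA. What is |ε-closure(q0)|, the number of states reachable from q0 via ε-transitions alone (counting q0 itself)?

10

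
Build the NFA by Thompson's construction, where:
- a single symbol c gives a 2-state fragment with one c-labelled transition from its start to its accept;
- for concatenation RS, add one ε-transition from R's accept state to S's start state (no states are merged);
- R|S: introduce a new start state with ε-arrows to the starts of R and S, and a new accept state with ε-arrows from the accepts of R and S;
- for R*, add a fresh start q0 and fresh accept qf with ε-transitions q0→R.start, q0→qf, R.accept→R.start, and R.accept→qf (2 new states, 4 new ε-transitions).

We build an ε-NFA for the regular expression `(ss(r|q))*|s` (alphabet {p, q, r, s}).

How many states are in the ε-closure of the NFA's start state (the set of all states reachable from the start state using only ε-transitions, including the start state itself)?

Let C(F) = |ε-closure(F.start)| within fragment F, and note whether F accepts ε. Symbol fragments have C = 1 and do not accept ε. Then:
  r|q — new start ε-reaches every alternative's start; none of them accept ε, so the new accept is not reached: C = 1 + 1 + 1 = 3
  ss(r|q) — same as the first factor's closure: C = 1
  (ss(r|q))* — the star's fresh start ε-reaches both the body's start and the fresh accept: C = 2 + 1 = 3
  (ss(r|q))*|s — C = 1 (new start) + (3 + 1) + 1 (new accept, since some branch ε-reaches its own accept) = 6

6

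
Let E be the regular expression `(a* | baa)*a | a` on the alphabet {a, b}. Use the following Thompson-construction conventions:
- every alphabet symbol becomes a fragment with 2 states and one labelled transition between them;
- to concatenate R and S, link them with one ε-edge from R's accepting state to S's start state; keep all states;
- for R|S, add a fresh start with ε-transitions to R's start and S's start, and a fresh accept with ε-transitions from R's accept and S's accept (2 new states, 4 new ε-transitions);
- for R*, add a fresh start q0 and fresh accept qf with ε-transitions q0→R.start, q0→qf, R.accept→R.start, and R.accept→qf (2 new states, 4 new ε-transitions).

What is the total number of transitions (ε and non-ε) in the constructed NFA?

25

By structural recursion:
Each of the 6 symbol leaves contributes 1 transition (1 symbol, 0 ε).
  a* : 5 transitions (1 symbol, 4 ε)
  baa : 5 transitions (3 symbol, 2 ε)
  a* | baa : 14 transitions (4 symbol, 10 ε)
  (a* | baa)* : 18 transitions (4 symbol, 14 ε)
  (a* | baa)*a : 20 transitions (5 symbol, 15 ε)
  (a* | baa)*a | a : 25 transitions (6 symbol, 19 ε)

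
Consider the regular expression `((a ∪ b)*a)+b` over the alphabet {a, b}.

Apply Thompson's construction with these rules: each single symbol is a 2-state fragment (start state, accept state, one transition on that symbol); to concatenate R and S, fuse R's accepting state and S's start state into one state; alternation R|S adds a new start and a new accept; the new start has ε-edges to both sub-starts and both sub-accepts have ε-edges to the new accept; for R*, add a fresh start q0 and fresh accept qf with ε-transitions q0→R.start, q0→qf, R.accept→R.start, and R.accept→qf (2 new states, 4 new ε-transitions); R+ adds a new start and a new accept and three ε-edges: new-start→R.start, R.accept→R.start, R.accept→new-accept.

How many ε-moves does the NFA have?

By structural recursion:
Each of the 4 symbol leaves contributes 0 ε-transitions.
  a ∪ b : 4 ε-transitions
  (a ∪ b)* : 8 ε-transitions
  (a ∪ b)*a : 8 ε-transitions
  ((a ∪ b)*a)+ : 11 ε-transitions
  ((a ∪ b)*a)+b : 11 ε-transitions

11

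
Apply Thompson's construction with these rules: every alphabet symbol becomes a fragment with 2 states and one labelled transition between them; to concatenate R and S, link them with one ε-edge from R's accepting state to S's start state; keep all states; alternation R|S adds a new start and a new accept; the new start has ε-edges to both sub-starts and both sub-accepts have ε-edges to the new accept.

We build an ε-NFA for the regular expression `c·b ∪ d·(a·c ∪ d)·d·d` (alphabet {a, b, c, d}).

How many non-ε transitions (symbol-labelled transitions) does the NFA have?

8

Bottom-up over the parse tree:
Each of the 8 symbol leaves contributes exactly 1 symbol transition.
  c·b : 2 symbol transitions
  a·c : 2 symbol transitions
  a·c ∪ d : 3 symbol transitions
  d·(a·c ∪ d)·d·d : 6 symbol transitions
  c·b ∪ d·(a·c ∪ d)·d·d : 8 symbol transitions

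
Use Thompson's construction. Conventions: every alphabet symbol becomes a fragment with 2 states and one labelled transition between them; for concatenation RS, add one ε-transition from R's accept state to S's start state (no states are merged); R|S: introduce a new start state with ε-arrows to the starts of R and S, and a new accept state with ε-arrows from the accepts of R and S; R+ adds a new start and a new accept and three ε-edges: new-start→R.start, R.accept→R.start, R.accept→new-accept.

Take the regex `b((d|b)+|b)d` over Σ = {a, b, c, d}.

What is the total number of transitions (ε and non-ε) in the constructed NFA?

18

Building bottom-up:
Each of the 5 symbol leaves contributes 1 transition (1 symbol, 0 ε).
  d|b — 6 transitions (2 symbol, 4 ε)
  (d|b)+ — 9 transitions (2 symbol, 7 ε)
  (d|b)+|b — 14 transitions (3 symbol, 11 ε)
  b((d|b)+|b)d — 18 transitions (5 symbol, 13 ε)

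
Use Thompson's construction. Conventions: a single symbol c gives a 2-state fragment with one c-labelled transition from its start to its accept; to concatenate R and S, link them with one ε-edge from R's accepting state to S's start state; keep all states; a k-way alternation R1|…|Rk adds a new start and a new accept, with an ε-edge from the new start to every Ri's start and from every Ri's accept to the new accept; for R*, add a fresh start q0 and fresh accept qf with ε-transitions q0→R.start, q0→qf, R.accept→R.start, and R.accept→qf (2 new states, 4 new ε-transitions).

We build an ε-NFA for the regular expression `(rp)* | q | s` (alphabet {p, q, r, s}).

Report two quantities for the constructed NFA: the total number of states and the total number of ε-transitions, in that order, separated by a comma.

12, 11

By structural recursion:
Each of the 4 symbol leaves contributes 2 states and 0 ε-transitions.
  rp : 4 states, 1 ε-transition
  (rp)* : 6 states, 5 ε-transitions
  (rp)* | q | s : 12 states, 11 ε-transitions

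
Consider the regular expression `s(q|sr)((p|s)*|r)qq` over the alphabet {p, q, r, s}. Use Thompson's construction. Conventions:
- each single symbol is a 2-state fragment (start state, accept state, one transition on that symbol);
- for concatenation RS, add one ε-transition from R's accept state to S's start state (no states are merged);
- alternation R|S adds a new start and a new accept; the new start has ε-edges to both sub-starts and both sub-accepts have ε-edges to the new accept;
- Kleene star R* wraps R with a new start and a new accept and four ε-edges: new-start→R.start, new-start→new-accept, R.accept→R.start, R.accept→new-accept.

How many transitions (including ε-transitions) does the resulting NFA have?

Recursing over subexpressions:
Each of the 9 symbol leaves contributes 1 transition (1 symbol, 0 ε).
  sr = 3 transitions (2 symbol, 1 ε)
  q|sr = 8 transitions (3 symbol, 5 ε)
  p|s = 6 transitions (2 symbol, 4 ε)
  (p|s)* = 10 transitions (2 symbol, 8 ε)
  (p|s)*|r = 15 transitions (3 symbol, 12 ε)
  s(q|sr)((p|s)*|r)qq = 30 transitions (9 symbol, 21 ε)

30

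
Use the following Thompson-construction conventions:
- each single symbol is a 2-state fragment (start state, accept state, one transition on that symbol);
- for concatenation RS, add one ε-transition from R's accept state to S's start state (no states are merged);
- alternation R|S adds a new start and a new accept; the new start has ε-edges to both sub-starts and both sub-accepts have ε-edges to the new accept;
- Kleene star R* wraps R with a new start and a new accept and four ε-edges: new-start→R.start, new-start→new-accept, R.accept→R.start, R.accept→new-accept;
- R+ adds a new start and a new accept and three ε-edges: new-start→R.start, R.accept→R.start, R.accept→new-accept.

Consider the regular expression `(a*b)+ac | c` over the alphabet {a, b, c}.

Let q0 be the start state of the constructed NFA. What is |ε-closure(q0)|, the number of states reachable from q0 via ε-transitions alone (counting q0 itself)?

7

Compute the ε-closure size of each fragment's start state recursively; a symbol fragment's start has no outgoing ε-edge, so its closure is just itself (size 1).
  a* : C = 1 (new start) + 1 (body) + 1 (new accept) = 3
  a*b : the left operand accepts ε, so the closure extends into the next operand (via the concat ε-link); C = 3 + 1 = 4
  (a*b)+ : C = 1 + 4 = 5 (the body doesn't accept ε, so the new accept is not reached)
  (a*b)+ac : same as the first factor's closure: C = 5
  (a*b)+ac | c : C = 1 + 5 + 1 = 7 (the new accept is not ε-reachable since no branch accepts ε)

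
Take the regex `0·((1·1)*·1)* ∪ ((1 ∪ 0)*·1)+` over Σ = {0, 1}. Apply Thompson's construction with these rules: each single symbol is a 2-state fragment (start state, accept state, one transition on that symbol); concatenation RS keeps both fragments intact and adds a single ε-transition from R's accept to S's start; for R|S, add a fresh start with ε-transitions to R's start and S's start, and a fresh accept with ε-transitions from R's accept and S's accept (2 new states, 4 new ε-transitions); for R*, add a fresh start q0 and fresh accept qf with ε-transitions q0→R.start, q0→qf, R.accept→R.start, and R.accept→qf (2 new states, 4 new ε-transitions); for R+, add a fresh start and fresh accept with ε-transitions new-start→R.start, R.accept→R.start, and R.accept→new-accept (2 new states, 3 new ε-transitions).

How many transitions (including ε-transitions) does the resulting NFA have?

Building bottom-up:
Each of the 7 symbol leaves contributes 1 transition (1 symbol, 0 ε).
  1·1 : 3 transitions (2 symbol, 1 ε)
  (1·1)* : 7 transitions (2 symbol, 5 ε)
  (1·1)*·1 : 9 transitions (3 symbol, 6 ε)
  ((1·1)*·1)* : 13 transitions (3 symbol, 10 ε)
  0·((1·1)*·1)* : 15 transitions (4 symbol, 11 ε)
  1 ∪ 0 : 6 transitions (2 symbol, 4 ε)
  (1 ∪ 0)* : 10 transitions (2 symbol, 8 ε)
  (1 ∪ 0)*·1 : 12 transitions (3 symbol, 9 ε)
  ((1 ∪ 0)*·1)+ : 15 transitions (3 symbol, 12 ε)
  0·((1·1)*·1)* ∪ ((1 ∪ 0)*·1)+ : 34 transitions (7 symbol, 27 ε)

34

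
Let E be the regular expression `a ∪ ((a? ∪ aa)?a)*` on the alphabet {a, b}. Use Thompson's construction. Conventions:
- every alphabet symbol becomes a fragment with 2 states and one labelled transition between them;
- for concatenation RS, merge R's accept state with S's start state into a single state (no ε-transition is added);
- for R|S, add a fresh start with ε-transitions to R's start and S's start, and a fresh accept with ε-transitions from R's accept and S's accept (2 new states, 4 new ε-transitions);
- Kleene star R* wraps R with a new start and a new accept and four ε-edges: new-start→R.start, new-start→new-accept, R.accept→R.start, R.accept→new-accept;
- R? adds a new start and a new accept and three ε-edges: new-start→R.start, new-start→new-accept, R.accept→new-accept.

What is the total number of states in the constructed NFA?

Bottom-up over the parse tree:
Each of the 5 symbol leaves contributes a 2-state fragment.
  a? — 4 states
  aa — 3 states
  a? ∪ aa — 9 states
  (a? ∪ aa)? — 11 states
  (a? ∪ aa)?a — 12 states
  ((a? ∪ aa)?a)* — 14 states
  a ∪ ((a? ∪ aa)?a)* — 18 states

18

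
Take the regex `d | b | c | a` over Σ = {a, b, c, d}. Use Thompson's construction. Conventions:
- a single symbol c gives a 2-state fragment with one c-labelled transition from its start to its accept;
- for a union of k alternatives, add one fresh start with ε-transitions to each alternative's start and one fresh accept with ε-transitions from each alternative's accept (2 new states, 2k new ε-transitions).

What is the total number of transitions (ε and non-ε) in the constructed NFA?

Recursing over subexpressions:
Each of the 4 symbol leaves contributes 1 transition (1 symbol, 0 ε).
  d | b | c | a = 12 transitions (4 symbol, 8 ε)

12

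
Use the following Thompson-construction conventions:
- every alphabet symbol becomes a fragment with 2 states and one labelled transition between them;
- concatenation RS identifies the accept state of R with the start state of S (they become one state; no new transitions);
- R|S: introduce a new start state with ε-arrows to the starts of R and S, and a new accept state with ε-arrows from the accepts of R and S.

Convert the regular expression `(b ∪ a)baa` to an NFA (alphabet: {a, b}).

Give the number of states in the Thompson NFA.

9

Recursing over subexpressions:
Each of the 5 symbol leaves contributes a 2-state fragment.
  b ∪ a = 6 states
  (b ∪ a)baa = 9 states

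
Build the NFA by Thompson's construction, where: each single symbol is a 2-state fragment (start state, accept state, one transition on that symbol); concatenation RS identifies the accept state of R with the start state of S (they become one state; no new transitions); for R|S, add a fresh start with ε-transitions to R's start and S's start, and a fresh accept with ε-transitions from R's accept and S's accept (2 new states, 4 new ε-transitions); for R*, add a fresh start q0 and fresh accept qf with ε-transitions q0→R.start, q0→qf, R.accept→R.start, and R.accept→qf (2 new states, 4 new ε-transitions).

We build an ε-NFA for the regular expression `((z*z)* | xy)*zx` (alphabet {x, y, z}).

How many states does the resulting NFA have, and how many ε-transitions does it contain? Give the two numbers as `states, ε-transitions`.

Bottom-up over the parse tree:
Each of the 6 symbol leaves contributes 2 states and 0 ε-transitions.
  z* — 4 states, 4 ε-transitions
  z*z — 5 states, 4 ε-transitions
  (z*z)* — 7 states, 8 ε-transitions
  xy — 3 states, 0 ε-transitions
  (z*z)* | xy — 12 states, 12 ε-transitions
  ((z*z)* | xy)* — 14 states, 16 ε-transitions
  ((z*z)* | xy)*zx — 16 states, 16 ε-transitions

16, 16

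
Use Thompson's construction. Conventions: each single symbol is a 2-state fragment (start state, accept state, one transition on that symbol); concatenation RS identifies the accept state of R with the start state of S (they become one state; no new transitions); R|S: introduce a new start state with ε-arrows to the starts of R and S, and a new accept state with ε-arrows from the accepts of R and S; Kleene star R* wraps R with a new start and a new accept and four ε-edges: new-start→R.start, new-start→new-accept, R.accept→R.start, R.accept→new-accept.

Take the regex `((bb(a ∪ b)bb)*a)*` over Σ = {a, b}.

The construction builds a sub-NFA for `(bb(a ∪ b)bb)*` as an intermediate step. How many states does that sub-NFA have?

12

Fragment for `(bb(a ∪ b)bb)*`:
Each of the 6 symbol leaves contributes a 2-state fragment.
  a ∪ b = 6 states
  bb(a ∪ b)bb = 10 states
  (bb(a ∪ b)bb)* = 12 states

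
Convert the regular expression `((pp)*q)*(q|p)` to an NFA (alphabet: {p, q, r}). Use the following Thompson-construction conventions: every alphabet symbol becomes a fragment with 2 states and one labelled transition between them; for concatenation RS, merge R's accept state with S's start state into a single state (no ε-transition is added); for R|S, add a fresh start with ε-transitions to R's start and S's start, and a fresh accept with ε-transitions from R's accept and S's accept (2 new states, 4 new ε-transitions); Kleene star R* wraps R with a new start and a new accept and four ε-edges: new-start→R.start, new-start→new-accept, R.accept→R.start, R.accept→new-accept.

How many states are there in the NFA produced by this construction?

Building bottom-up:
Each of the 5 symbol leaves contributes a 2-state fragment.
  pp → 3 states
  (pp)* → 5 states
  (pp)*q → 6 states
  ((pp)*q)* → 8 states
  q|p → 6 states
  ((pp)*q)*(q|p) → 13 states

13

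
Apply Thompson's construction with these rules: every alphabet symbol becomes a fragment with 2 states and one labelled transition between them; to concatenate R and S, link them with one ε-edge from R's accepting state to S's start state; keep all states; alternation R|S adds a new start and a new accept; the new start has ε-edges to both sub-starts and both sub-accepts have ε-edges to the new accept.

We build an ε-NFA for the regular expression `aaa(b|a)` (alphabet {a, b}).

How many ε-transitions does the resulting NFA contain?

Bottom-up over the parse tree:
Each of the 5 symbol leaves contributes 0 ε-transitions.
  b|a — 4 ε-transitions
  aaa(b|a) — 7 ε-transitions

7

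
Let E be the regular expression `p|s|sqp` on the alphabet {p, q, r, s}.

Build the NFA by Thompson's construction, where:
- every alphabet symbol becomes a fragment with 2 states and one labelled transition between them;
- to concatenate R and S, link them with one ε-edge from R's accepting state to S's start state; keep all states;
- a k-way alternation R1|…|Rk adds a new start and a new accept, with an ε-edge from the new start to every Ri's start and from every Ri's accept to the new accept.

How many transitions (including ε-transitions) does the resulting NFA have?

Per subexpression:
Each of the 5 symbol leaves contributes 1 transition (1 symbol, 0 ε).
  sqp → 5 transitions (3 symbol, 2 ε)
  p|s|sqp → 13 transitions (5 symbol, 8 ε)

13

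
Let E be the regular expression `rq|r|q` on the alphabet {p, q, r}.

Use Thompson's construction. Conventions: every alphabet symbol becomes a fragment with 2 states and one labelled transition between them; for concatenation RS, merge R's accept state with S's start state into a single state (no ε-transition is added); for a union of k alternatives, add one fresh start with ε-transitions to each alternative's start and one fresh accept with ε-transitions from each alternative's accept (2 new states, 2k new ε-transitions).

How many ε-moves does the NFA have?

Bottom-up over the parse tree:
Each of the 4 symbol leaves contributes 0 ε-transitions.
  rq = 0 ε-transitions
  rq|r|q = 6 ε-transitions

6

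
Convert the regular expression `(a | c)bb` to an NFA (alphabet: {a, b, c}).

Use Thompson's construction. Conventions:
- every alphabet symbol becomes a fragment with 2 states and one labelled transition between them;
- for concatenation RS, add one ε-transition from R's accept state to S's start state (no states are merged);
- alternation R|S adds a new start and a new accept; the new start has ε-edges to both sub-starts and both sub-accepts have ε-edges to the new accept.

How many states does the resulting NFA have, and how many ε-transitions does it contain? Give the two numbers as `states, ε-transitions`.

10, 6

Per subexpression:
Each of the 4 symbol leaves contributes 2 states and 0 ε-transitions.
  a | c → 6 states, 4 ε-transitions
  (a | c)bb → 10 states, 6 ε-transitions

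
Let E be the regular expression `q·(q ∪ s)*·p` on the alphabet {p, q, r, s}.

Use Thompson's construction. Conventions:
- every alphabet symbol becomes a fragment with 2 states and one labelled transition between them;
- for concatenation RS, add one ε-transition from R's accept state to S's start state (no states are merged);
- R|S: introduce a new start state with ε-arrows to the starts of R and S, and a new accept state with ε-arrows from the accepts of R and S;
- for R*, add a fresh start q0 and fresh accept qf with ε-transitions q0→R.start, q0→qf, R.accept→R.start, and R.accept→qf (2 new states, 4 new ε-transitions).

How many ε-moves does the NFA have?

10

Per subexpression:
Each of the 4 symbol leaves contributes 0 ε-transitions.
  q ∪ s — 4 ε-transitions
  (q ∪ s)* — 8 ε-transitions
  q·(q ∪ s)*·p — 10 ε-transitions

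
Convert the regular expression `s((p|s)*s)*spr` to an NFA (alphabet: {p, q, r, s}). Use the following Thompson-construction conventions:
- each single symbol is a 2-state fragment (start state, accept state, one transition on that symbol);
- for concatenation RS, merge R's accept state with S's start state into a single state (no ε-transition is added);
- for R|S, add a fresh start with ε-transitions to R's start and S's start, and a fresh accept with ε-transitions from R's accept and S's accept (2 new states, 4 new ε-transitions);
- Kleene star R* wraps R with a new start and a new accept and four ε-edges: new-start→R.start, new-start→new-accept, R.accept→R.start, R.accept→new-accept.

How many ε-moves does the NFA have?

12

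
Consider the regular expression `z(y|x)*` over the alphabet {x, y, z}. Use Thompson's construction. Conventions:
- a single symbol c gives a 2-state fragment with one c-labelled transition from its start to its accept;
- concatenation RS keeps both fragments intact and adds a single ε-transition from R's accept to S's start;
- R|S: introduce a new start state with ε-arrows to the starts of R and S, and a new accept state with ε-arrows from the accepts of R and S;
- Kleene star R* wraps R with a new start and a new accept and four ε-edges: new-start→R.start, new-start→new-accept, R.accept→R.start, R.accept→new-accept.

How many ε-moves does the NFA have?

By structural recursion:
Each of the 3 symbol leaves contributes 0 ε-transitions.
  y|x — 4 ε-transitions
  (y|x)* — 8 ε-transitions
  z(y|x)* — 9 ε-transitions

9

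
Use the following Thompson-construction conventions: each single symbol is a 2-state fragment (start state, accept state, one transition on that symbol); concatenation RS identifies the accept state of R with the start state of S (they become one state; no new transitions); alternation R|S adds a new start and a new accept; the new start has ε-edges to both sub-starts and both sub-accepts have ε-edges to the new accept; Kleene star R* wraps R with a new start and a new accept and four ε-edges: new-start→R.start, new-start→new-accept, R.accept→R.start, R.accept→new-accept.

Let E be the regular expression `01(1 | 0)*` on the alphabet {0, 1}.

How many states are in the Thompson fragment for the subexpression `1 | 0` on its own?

6

Fragment for `1 | 0`:
Each of the 2 symbol leaves contributes a 2-state fragment.
  1 | 0 — 6 states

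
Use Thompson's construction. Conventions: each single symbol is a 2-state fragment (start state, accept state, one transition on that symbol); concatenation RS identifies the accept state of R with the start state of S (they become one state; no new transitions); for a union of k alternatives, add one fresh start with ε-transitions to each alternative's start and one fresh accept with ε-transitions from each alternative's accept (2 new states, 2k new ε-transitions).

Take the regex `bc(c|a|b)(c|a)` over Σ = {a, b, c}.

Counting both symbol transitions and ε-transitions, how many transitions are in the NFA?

Bottom-up over the parse tree:
Each of the 7 symbol leaves contributes 1 transition (1 symbol, 0 ε).
  c|a|b = 9 transitions (3 symbol, 6 ε)
  c|a = 6 transitions (2 symbol, 4 ε)
  bc(c|a|b)(c|a) = 17 transitions (7 symbol, 10 ε)

17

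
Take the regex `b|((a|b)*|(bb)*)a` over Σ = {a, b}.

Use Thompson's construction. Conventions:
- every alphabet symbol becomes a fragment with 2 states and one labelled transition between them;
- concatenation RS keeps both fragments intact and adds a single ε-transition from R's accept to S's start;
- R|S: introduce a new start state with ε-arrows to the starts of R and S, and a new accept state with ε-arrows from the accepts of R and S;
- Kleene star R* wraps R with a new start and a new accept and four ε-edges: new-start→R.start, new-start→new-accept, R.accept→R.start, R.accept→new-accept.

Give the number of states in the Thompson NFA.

By structural recursion:
Each of the 6 symbol leaves contributes a 2-state fragment.
  a|b = 6 states
  (a|b)* = 8 states
  bb = 4 states
  (bb)* = 6 states
  (a|b)*|(bb)* = 16 states
  ((a|b)*|(bb)*)a = 18 states
  b|((a|b)*|(bb)*)a = 22 states

22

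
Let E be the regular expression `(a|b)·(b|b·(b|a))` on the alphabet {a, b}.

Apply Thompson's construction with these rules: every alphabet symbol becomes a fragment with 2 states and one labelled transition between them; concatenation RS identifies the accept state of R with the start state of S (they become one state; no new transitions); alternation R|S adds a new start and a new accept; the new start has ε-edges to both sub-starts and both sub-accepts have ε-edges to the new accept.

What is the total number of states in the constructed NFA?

Recursing over subexpressions:
Each of the 6 symbol leaves contributes a 2-state fragment.
  a|b : 6 states
  b|a : 6 states
  b·(b|a) : 7 states
  b|b·(b|a) : 11 states
  (a|b)·(b|b·(b|a)) : 16 states

16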